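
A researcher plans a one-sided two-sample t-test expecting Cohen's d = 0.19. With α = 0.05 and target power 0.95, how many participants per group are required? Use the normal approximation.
n = 600 per group

Sample size formula (two-sample t-test, normal approximation):
n = 2 · ((z_α + z_β) / d)²

z_α = 1.645 (for α = 0.05, one-sided)
z_β = 1.645 (for power = 0.95)
d = 0.19

n = 2 · ((1.645 + 1.645) / 0.19)²
n = 2 · (17.316)²
n ≈ 599.69
Round up to the next whole number: n = 600 per group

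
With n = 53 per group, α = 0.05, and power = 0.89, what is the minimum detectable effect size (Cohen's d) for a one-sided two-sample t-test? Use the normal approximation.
d ≈ 0.56

Minimum detectable effect (two-sample t-test, normal approximation):
d = (z_α + z_β) / √(n/2)
d = (1.645 + 1.227) / √(53/2)
d = 2.871 / 5.148
d ≈ 0.56

By Cohen's convention (0.2 small / 0.5 medium / 0.8 large): medium effect.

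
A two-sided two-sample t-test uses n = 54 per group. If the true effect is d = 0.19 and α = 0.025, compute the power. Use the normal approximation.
Power ≈ 0.10

Power calculation (two-sample t-test, normal approximation):
z_β = d · √(n/2) - z_{α/2}
z_β = 0.19 · √(54/2) - 2.241
z_β = 0.19 · 5.196 - 2.241
z_β = -1.254

Power = Φ(z_β) = Φ(-1.254) ≈ 0.105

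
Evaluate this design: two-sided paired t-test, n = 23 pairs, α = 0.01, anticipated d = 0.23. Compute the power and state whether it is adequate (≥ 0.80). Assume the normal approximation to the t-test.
Power ≈ 0.07; the study is underpowered (power < 0.80)

Power calculation (paired t-test, normal approximation):
z_β = d · √n - z_{α/2}
z_β = 0.23 · √23 - 2.576
z_β = 0.23 · 4.796 - 2.576
z_β = -1.473

Power = Φ(z_β) = Φ(-1.473) ≈ 0.070

Effect size d = 0.23 is small by Cohen's convention (0.2/0.5/0.8).

Threshold: power ≥ 0.80 is conventionally adequate.
Power ≈ 0.07 → the study is underpowered (power < 0.80).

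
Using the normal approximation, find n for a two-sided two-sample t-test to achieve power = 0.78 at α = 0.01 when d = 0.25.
n = 359 per group

Sample size formula (two-sample t-test, normal approximation):
n = 2 · ((z_{α/2} + z_β) / d)²

z_{α/2} = 2.576 (for α = 0.01, two-sided)
z_β = 0.772 (for power = 0.78)
d = 0.25

n = 2 · ((2.576 + 0.772) / 0.25)²
n = 2 · (13.392)²
n ≈ 358.69
Round up to the next whole number: n = 359 per group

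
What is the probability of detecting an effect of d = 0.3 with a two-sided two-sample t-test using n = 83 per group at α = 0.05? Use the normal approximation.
Power ≈ 0.49

Power calculation (two-sample t-test, normal approximation):
z_β = d · √(n/2) - z_{α/2}
z_β = 0.3 · √(83/2) - 1.960
z_β = 0.3 · 6.442 - 1.960
z_β = -0.027

Power = Φ(z_β) = Φ(-0.027) ≈ 0.489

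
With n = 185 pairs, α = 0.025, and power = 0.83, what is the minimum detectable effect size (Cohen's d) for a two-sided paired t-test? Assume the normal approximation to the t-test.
d ≈ 0.23

Minimum detectable effect (paired t-test, normal approximation):
d = (z_{α/2} + z_β) / √n
d = (2.241 + 0.954) / √185
d = 3.196 / 13.601
d ≈ 0.23

By Cohen's convention (0.2 small / 0.5 medium / 0.8 large): small effect.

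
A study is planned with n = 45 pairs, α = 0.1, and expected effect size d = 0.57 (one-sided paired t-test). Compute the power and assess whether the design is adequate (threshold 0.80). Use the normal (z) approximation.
Power ≈ 0.99; the study is adequately powered (power ≥ 0.80)

Power calculation (paired t-test, normal approximation):
z_β = d · √n - z_α
z_β = 0.57 · √45 - 1.282
z_β = 0.57 · 6.708 - 1.282
z_β = 2.542

Power = Φ(z_β) = Φ(2.542) ≈ 0.994

Effect size d = 0.57 is medium by Cohen's convention (0.2/0.5/0.8).

Threshold: power ≥ 0.80 is conventionally adequate.
Power ≈ 0.99 → the study is adequately powered (power ≥ 0.80).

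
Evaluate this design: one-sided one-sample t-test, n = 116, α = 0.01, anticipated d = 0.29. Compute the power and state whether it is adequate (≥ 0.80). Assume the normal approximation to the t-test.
Power ≈ 0.79; the study is underpowered (power < 0.80)

Power calculation (one-sample t-test, normal approximation):
z_β = d · √n - z_α
z_β = 0.29 · √116 - 2.326
z_β = 0.29 · 10.770 - 2.326
z_β = 0.797

Power = Φ(z_β) = Φ(0.797) ≈ 0.787

Effect size d = 0.29 is small by Cohen's convention (0.2/0.5/0.8).

Threshold: power ≥ 0.80 is conventionally adequate.
Power ≈ 0.79 → the study is underpowered (power < 0.80).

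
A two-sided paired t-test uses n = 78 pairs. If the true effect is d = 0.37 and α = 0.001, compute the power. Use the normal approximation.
Power ≈ 0.49

Power calculation (paired t-test, normal approximation):
z_β = d · √n - z_{α/2}
z_β = 0.37 · √78 - 3.291
z_β = 0.37 · 8.832 - 3.291
z_β = -0.023

Power = Φ(z_β) = Φ(-0.023) ≈ 0.491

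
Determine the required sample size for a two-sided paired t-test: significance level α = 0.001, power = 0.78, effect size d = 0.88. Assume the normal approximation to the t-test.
n = 22 pairs

Sample size formula (paired t-test, normal approximation):
n = ((z_{α/2} + z_β) / d)²

z_{α/2} = 3.291 (for α = 0.001, two-sided)
z_β = 0.772 (for power = 0.78)
d = 0.88

n = ((3.291 + 0.772) / 0.88)²
n = (4.617)²
n ≈ 21.32
Round up to the next whole number: n = 22 pairs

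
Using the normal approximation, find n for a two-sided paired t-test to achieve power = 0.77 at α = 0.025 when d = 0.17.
n = 308 pairs

Sample size formula (paired t-test, normal approximation):
n = ((z_{α/2} + z_β) / d)²

z_{α/2} = 2.241 (for α = 0.025, two-sided)
z_β = 0.739 (for power = 0.77)
d = 0.17

n = ((2.241 + 0.739) / 0.17)²
n = (17.529)²
n ≈ 307.27
Round up to the next whole number: n = 308 pairs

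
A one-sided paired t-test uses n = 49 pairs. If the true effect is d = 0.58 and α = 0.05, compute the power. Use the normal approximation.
Power ≈ 0.99

Power calculation (paired t-test, normal approximation):
z_β = d · √n - z_α
z_β = 0.58 · √49 - 1.645
z_β = 0.58 · 7.000 - 1.645
z_β = 2.415

Power = Φ(z_β) = Φ(2.415) ≈ 0.992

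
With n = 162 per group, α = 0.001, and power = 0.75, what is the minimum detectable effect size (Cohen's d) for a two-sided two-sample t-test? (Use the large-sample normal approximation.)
d ≈ 0.44

Minimum detectable effect (two-sample t-test, normal approximation):
d = (z_{α/2} + z_β) / √(n/2)
d = (3.291 + 0.674) / √(162/2)
d = 3.965 / 9.000
d ≈ 0.44

By Cohen's convention (0.2 small / 0.5 medium / 0.8 large): small effect.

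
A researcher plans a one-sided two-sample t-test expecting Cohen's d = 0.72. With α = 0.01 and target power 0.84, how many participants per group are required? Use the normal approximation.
n = 43 per group

Sample size formula (two-sample t-test, normal approximation):
n = 2 · ((z_α + z_β) / d)²

z_α = 2.326 (for α = 0.01, one-sided)
z_β = 0.994 (for power = 0.84)
d = 0.72

n = 2 · ((2.326 + 0.994) / 0.72)²
n = 2 · (4.611)²
n ≈ 42.52
Round up to the next whole number: n = 43 per group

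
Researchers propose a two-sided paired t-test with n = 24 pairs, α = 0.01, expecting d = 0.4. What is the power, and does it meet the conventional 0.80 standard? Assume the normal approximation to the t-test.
Power ≈ 0.27; the study is underpowered (power < 0.80)

Power calculation (paired t-test, normal approximation):
z_β = d · √n - z_{α/2}
z_β = 0.4 · √24 - 2.576
z_β = 0.4 · 4.899 - 2.576
z_β = -0.616

Power = Φ(z_β) = Φ(-0.616) ≈ 0.269

Effect size d = 0.4 is small by Cohen's convention (0.2/0.5/0.8).

Threshold: power ≥ 0.80 is conventionally adequate.
Power ≈ 0.27 → the study is underpowered (power < 0.80).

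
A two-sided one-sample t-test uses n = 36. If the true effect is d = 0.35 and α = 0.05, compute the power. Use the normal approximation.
Power ≈ 0.56

Power calculation (one-sample t-test, normal approximation):
z_β = d · √n - z_{α/2}
z_β = 0.35 · √36 - 1.960
z_β = 0.35 · 6.000 - 1.960
z_β = 0.140

Power = Φ(z_β) = Φ(0.140) ≈ 0.556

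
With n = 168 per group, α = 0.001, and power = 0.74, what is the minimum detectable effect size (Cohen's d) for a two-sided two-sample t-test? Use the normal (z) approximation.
d ≈ 0.43

Minimum detectable effect (two-sample t-test, normal approximation):
d = (z_{α/2} + z_β) / √(n/2)
d = (3.291 + 0.643) / √(168/2)
d = 3.934 / 9.165
d ≈ 0.43

By Cohen's convention (0.2 small / 0.5 medium / 0.8 large): small effect.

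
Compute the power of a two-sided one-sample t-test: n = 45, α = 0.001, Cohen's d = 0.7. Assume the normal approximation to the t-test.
Power ≈ 0.92

Power calculation (one-sample t-test, normal approximation):
z_β = d · √n - z_{α/2}
z_β = 0.7 · √45 - 3.291
z_β = 0.7 · 6.708 - 3.291
z_β = 1.405

Power = Φ(z_β) = Φ(1.405) ≈ 0.920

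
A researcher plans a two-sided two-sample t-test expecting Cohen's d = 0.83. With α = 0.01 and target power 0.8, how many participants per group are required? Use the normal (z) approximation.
n = 34 per group

Sample size formula (two-sample t-test, normal approximation):
n = 2 · ((z_{α/2} + z_β) / d)²

z_{α/2} = 2.576 (for α = 0.01, two-sided)
z_β = 0.842 (for power = 0.8)
d = 0.83

n = 2 · ((2.576 + 0.842) / 0.83)²
n = 2 · (4.118)²
n ≈ 33.92
Round up to the next whole number: n = 34 per group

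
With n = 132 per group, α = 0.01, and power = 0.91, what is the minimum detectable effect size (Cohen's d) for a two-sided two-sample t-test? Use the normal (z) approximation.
d ≈ 0.48

Minimum detectable effect (two-sample t-test, normal approximation):
d = (z_{α/2} + z_β) / √(n/2)
d = (2.576 + 1.341) / √(132/2)
d = 3.917 / 8.124
d ≈ 0.48

By Cohen's convention (0.2 small / 0.5 medium / 0.8 large): small effect.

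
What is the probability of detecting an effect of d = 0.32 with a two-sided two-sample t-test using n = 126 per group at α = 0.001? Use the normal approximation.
Power ≈ 0.23

Power calculation (two-sample t-test, normal approximation):
z_β = d · √(n/2) - z_{α/2}
z_β = 0.32 · √(126/2) - 3.291
z_β = 0.32 · 7.937 - 3.291
z_β = -0.751

Power = Φ(z_β) = Φ(-0.751) ≈ 0.226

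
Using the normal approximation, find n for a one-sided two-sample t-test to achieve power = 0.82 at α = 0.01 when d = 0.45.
n = 104 per group

Sample size formula (two-sample t-test, normal approximation):
n = 2 · ((z_α + z_β) / d)²

z_α = 2.326 (for α = 0.01, one-sided)
z_β = 0.915 (for power = 0.82)
d = 0.45

n = 2 · ((2.326 + 0.915) / 0.45)²
n = 2 · (7.202)²
n ≈ 103.74
Round up to the next whole number: n = 104 per group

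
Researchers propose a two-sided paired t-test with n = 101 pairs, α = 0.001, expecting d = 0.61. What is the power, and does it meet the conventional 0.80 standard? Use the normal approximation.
Power ≈ 1.00; the study is adequately powered (power ≥ 0.80)

Power calculation (paired t-test, normal approximation):
z_β = d · √n - z_{α/2}
z_β = 0.61 · √101 - 3.291
z_β = 0.61 · 10.050 - 3.291
z_β = 2.840

Power = Φ(z_β) = Φ(2.840) ≈ 0.998

Effect size d = 0.61 is medium by Cohen's convention (0.2/0.5/0.8).

Threshold: power ≥ 0.80 is conventionally adequate.
Power ≈ 1.00 → the study is adequately powered (power ≥ 0.80).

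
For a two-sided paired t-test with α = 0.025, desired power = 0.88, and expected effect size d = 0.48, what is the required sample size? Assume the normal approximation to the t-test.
n = 51 pairs

Sample size formula (paired t-test, normal approximation):
n = ((z_{α/2} + z_β) / d)²

z_{α/2} = 2.241 (for α = 0.025, two-sided)
z_β = 1.175 (for power = 0.88)
d = 0.48

n = ((2.241 + 1.175) / 0.48)²
n = (7.117)²
n ≈ 50.65
Round up to the next whole number: n = 51 pairs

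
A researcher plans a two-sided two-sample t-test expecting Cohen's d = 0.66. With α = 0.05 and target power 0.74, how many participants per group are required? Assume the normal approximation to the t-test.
n = 32 per group

Sample size formula (two-sample t-test, normal approximation):
n = 2 · ((z_{α/2} + z_β) / d)²

z_{α/2} = 1.960 (for α = 0.05, two-sided)
z_β = 0.643 (for power = 0.74)
d = 0.66

n = 2 · ((1.960 + 0.643) / 0.66)²
n = 2 · (3.944)²
n ≈ 31.11
Round up to the next whole number: n = 32 per group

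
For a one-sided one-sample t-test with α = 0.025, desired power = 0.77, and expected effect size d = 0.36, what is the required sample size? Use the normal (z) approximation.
n = 57

Sample size formula (one-sample t-test, normal approximation):
n = ((z_α + z_β) / d)²

z_α = 1.960 (for α = 0.025, one-sided)
z_β = 0.739 (for power = 0.77)
d = 0.36

n = ((1.960 + 0.739) / 0.36)²
n = (7.497)²
n ≈ 56.21
Round up to the next whole number: n = 57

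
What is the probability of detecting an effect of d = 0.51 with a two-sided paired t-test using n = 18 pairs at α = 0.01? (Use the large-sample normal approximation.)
Power ≈ 0.34

Power calculation (paired t-test, normal approximation):
z_β = d · √n - z_{α/2}
z_β = 0.51 · √18 - 2.576
z_β = 0.51 · 4.243 - 2.576
z_β = -0.412

Power = Φ(z_β) = Φ(-0.412) ≈ 0.340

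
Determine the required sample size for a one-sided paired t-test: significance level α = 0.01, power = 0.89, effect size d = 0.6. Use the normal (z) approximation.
n = 36 pairs

Sample size formula (paired t-test, normal approximation):
n = ((z_α + z_β) / d)²

z_α = 2.326 (for α = 0.01, one-sided)
z_β = 1.227 (for power = 0.89)
d = 0.6

n = ((2.326 + 1.227) / 0.6)²
n = (5.922)²
n ≈ 35.07
Round up to the next whole number: n = 36 pairs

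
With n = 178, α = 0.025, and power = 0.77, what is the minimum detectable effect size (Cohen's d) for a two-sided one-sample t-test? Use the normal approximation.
d ≈ 0.22

Minimum detectable effect (one-sample t-test, normal approximation):
d = (z_{α/2} + z_β) / √n
d = (2.241 + 0.739) / √178
d = 2.980 / 13.342
d ≈ 0.22

By Cohen's convention (0.2 small / 0.5 medium / 0.8 large): small effect.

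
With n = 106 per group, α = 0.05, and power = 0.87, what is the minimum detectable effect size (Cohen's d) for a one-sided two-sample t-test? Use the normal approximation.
d ≈ 0.38

Minimum detectable effect (two-sample t-test, normal approximation):
d = (z_α + z_β) / √(n/2)
d = (1.645 + 1.126) / √(106/2)
d = 2.771 / 7.280
d ≈ 0.38

By Cohen's convention (0.2 small / 0.5 medium / 0.8 large): small effect.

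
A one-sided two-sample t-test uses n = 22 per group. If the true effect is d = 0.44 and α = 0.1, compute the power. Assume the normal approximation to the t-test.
Power ≈ 0.57

Power calculation (two-sample t-test, normal approximation):
z_β = d · √(n/2) - z_α
z_β = 0.44 · √(22/2) - 1.282
z_β = 0.44 · 3.317 - 1.282
z_β = 0.178

Power = Φ(z_β) = Φ(0.178) ≈ 0.571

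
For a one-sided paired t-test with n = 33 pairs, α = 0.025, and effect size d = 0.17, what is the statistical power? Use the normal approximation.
Power ≈ 0.16

Power calculation (paired t-test, normal approximation):
z_β = d · √n - z_α
z_β = 0.17 · √33 - 1.960
z_β = 0.17 · 5.745 - 1.960
z_β = -0.983

Power = Φ(z_β) = Φ(-0.983) ≈ 0.163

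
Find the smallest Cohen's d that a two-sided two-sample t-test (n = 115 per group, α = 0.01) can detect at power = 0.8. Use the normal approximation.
d ≈ 0.45

Minimum detectable effect (two-sample t-test, normal approximation):
d = (z_{α/2} + z_β) / √(n/2)
d = (2.576 + 0.842) / √(115/2)
d = 3.417 / 7.583
d ≈ 0.45

By Cohen's convention (0.2 small / 0.5 medium / 0.8 large): small effect.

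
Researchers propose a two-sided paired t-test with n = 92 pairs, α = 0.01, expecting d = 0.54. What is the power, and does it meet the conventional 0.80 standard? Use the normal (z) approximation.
Power ≈ 1.00; the study is adequately powered (power ≥ 0.80)

Power calculation (paired t-test, normal approximation):
z_β = d · √n - z_{α/2}
z_β = 0.54 · √92 - 2.576
z_β = 0.54 · 9.592 - 2.576
z_β = 2.604

Power = Φ(z_β) = Φ(2.604) ≈ 0.995

Effect size d = 0.54 is medium by Cohen's convention (0.2/0.5/0.8).

Threshold: power ≥ 0.80 is conventionally adequate.
Power ≈ 1.00 → the study is adequately powered (power ≥ 0.80).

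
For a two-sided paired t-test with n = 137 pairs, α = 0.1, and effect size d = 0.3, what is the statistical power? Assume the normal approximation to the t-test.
Power ≈ 0.97

Power calculation (paired t-test, normal approximation):
z_β = d · √n - z_{α/2}
z_β = 0.3 · √137 - 1.645
z_β = 0.3 · 11.705 - 1.645
z_β = 1.867

Power = Φ(z_β) = Φ(1.867) ≈ 0.969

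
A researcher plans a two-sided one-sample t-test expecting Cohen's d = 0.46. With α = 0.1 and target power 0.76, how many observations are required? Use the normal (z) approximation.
n = 27

Sample size formula (one-sample t-test, normal approximation):
n = ((z_{α/2} + z_β) / d)²

z_{α/2} = 1.645 (for α = 0.1, two-sided)
z_β = 0.706 (for power = 0.76)
d = 0.46

n = ((1.645 + 0.706) / 0.46)²
n = (5.111)²
n ≈ 26.12
Round up to the next whole number: n = 27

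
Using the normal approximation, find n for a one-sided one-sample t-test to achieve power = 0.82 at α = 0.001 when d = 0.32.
n = 157

Sample size formula (one-sample t-test, normal approximation):
n = ((z_α + z_β) / d)²

z_α = 3.090 (for α = 0.001, one-sided)
z_β = 0.915 (for power = 0.82)
d = 0.32

n = ((3.090 + 0.915) / 0.32)²
n = (12.516)²
n ≈ 156.65
Round up to the next whole number: n = 157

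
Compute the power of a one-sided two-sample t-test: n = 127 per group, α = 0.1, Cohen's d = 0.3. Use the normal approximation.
Power ≈ 0.87

Power calculation (two-sample t-test, normal approximation):
z_β = d · √(n/2) - z_α
z_β = 0.3 · √(127/2) - 1.282
z_β = 0.3 · 7.969 - 1.282
z_β = 1.109

Power = Φ(z_β) = Φ(1.109) ≈ 0.866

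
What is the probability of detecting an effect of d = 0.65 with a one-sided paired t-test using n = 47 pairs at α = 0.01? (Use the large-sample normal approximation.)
Power ≈ 0.98

Power calculation (paired t-test, normal approximation):
z_β = d · √n - z_α
z_β = 0.65 · √47 - 2.326
z_β = 0.65 · 6.856 - 2.326
z_β = 2.130

Power = Φ(z_β) = Φ(2.130) ≈ 0.983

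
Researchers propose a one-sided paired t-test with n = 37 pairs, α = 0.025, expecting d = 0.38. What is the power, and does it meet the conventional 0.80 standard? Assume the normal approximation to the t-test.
Power ≈ 0.64; the study is underpowered (power < 0.80)

Power calculation (paired t-test, normal approximation):
z_β = d · √n - z_α
z_β = 0.38 · √37 - 1.960
z_β = 0.38 · 6.083 - 1.960
z_β = 0.351

Power = Φ(z_β) = Φ(0.351) ≈ 0.637

Effect size d = 0.38 is small by Cohen's convention (0.2/0.5/0.8).

Threshold: power ≥ 0.80 is conventionally adequate.
Power ≈ 0.64 → the study is underpowered (power < 0.80).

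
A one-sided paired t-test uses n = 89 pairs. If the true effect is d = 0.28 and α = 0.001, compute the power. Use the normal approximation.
Power ≈ 0.33

Power calculation (paired t-test, normal approximation):
z_β = d · √n - z_α
z_β = 0.28 · √89 - 3.090
z_β = 0.28 · 9.434 - 3.090
z_β = -0.449

Power = Φ(z_β) = Φ(-0.449) ≈ 0.327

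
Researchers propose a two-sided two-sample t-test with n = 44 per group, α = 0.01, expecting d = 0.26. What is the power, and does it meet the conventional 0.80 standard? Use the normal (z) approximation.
Power ≈ 0.09; the study is underpowered (power < 0.80)

Power calculation (two-sample t-test, normal approximation):
z_β = d · √(n/2) - z_{α/2}
z_β = 0.26 · √(44/2) - 2.576
z_β = 0.26 · 4.690 - 2.576
z_β = -1.356

Power = Φ(z_β) = Φ(-1.356) ≈ 0.087

Effect size d = 0.26 is small by Cohen's convention (0.2/0.5/0.8).

Threshold: power ≥ 0.80 is conventionally adequate.
Power ≈ 0.09 → the study is underpowered (power < 0.80).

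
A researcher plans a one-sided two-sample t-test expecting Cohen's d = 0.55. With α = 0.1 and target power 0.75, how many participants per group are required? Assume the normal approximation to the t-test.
n = 26 per group

Sample size formula (two-sample t-test, normal approximation):
n = 2 · ((z_α + z_β) / d)²

z_α = 1.282 (for α = 0.1, one-sided)
z_β = 0.674 (for power = 0.75)
d = 0.55

n = 2 · ((1.282 + 0.674) / 0.55)²
n = 2 · (3.556)²
n ≈ 25.29
Round up to the next whole number: n = 26 per group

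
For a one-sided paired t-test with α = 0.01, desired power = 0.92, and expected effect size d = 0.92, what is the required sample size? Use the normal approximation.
n = 17 pairs

Sample size formula (paired t-test, normal approximation):
n = ((z_α + z_β) / d)²

z_α = 2.326 (for α = 0.01, one-sided)
z_β = 1.405 (for power = 0.92)
d = 0.92

n = ((2.326 + 1.405) / 0.92)²
n = (4.055)²
n ≈ 16.44
Round up to the next whole number: n = 17 pairs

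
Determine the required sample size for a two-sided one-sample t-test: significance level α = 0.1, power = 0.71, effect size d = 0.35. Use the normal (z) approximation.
n = 40

Sample size formula (one-sample t-test, normal approximation):
n = ((z_{α/2} + z_β) / d)²

z_{α/2} = 1.645 (for α = 0.1, two-sided)
z_β = 0.553 (for power = 0.71)
d = 0.35

n = ((1.645 + 0.553) / 0.35)²
n = (6.280)²
n ≈ 39.44
Round up to the next whole number: n = 40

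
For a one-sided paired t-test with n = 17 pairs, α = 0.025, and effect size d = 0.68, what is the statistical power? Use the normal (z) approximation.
Power ≈ 0.80

Power calculation (paired t-test, normal approximation):
z_β = d · √n - z_α
z_β = 0.68 · √17 - 1.960
z_β = 0.68 · 4.123 - 1.960
z_β = 0.844

Power = Φ(z_β) = Φ(0.844) ≈ 0.801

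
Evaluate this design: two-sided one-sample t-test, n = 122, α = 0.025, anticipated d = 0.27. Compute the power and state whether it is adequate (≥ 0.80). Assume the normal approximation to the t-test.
Power ≈ 0.77; the study is underpowered (power < 0.80)

Power calculation (one-sample t-test, normal approximation):
z_β = d · √n - z_{α/2}
z_β = 0.27 · √122 - 2.241
z_β = 0.27 · 11.045 - 2.241
z_β = 0.741

Power = Φ(z_β) = Φ(0.741) ≈ 0.771

Effect size d = 0.27 is small by Cohen's convention (0.2/0.5/0.8).

Threshold: power ≥ 0.80 is conventionally adequate.
Power ≈ 0.77 → the study is underpowered (power < 0.80).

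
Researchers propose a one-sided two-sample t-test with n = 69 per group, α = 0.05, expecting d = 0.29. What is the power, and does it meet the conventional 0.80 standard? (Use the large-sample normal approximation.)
Power ≈ 0.52; the study is underpowered (power < 0.80)

Power calculation (two-sample t-test, normal approximation):
z_β = d · √(n/2) - z_α
z_β = 0.29 · √(69/2) - 1.645
z_β = 0.29 · 5.874 - 1.645
z_β = 0.059

Power = Φ(z_β) = Φ(0.059) ≈ 0.523

Effect size d = 0.29 is small by Cohen's convention (0.2/0.5/0.8).

Threshold: power ≥ 0.80 is conventionally adequate.
Power ≈ 0.52 → the study is underpowered (power < 0.80).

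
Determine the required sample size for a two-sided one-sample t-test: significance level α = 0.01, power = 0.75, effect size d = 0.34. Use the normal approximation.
n = 92

Sample size formula (one-sample t-test, normal approximation):
n = ((z_{α/2} + z_β) / d)²

z_{α/2} = 2.576 (for α = 0.01, two-sided)
z_β = 0.674 (for power = 0.75)
d = 0.34

n = ((2.576 + 0.674) / 0.34)²
n = (9.559)²
n ≈ 91.37
Round up to the next whole number: n = 92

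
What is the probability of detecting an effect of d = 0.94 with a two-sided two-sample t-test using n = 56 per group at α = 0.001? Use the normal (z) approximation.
Power ≈ 0.95

Power calculation (two-sample t-test, normal approximation):
z_β = d · √(n/2) - z_{α/2}
z_β = 0.94 · √(56/2) - 3.291
z_β = 0.94 · 5.292 - 3.291
z_β = 1.683

Power = Φ(z_β) = Φ(1.683) ≈ 0.954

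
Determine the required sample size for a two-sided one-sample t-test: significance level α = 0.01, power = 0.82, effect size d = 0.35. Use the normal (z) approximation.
n = 100

Sample size formula (one-sample t-test, normal approximation):
n = ((z_{α/2} + z_β) / d)²

z_{α/2} = 2.576 (for α = 0.01, two-sided)
z_β = 0.915 (for power = 0.82)
d = 0.35

n = ((2.576 + 0.915) / 0.35)²
n = (9.974)²
n ≈ 99.48
Round up to the next whole number: n = 100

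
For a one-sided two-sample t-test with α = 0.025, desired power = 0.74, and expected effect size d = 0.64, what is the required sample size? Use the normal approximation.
n = 34 per group

Sample size formula (two-sample t-test, normal approximation):
n = 2 · ((z_α + z_β) / d)²

z_α = 1.960 (for α = 0.025, one-sided)
z_β = 0.643 (for power = 0.74)
d = 0.64

n = 2 · ((1.960 + 0.643) / 0.64)²
n = 2 · (4.067)²
n ≈ 33.08
Round up to the next whole number: n = 34 per group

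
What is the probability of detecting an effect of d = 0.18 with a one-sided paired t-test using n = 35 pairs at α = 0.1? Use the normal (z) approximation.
Power ≈ 0.41

Power calculation (paired t-test, normal approximation):
z_β = d · √n - z_α
z_β = 0.18 · √35 - 1.282
z_β = 0.18 · 5.916 - 1.282
z_β = -0.217

Power = Φ(z_β) = Φ(-0.217) ≈ 0.414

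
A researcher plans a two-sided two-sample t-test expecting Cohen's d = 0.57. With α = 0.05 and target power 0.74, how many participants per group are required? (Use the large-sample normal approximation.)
n = 42 per group

Sample size formula (two-sample t-test, normal approximation):
n = 2 · ((z_{α/2} + z_β) / d)²

z_{α/2} = 1.960 (for α = 0.05, two-sided)
z_β = 0.643 (for power = 0.74)
d = 0.57

n = 2 · ((1.960 + 0.643) / 0.57)²
n = 2 · (4.567)²
n ≈ 41.71
Round up to the next whole number: n = 42 per group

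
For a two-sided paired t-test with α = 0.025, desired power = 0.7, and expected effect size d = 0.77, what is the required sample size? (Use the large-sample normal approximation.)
n = 13 pairs

Sample size formula (paired t-test, normal approximation):
n = ((z_{α/2} + z_β) / d)²

z_{α/2} = 2.241 (for α = 0.025, two-sided)
z_β = 0.524 (for power = 0.7)
d = 0.77

n = ((2.241 + 0.524) / 0.77)²
n = (3.591)²
n ≈ 12.90
Round up to the next whole number: n = 13 pairs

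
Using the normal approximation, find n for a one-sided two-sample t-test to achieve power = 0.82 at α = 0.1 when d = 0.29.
n = 115 per group

Sample size formula (two-sample t-test, normal approximation):
n = 2 · ((z_α + z_β) / d)²

z_α = 1.282 (for α = 0.1, one-sided)
z_β = 0.915 (for power = 0.82)
d = 0.29

n = 2 · ((1.282 + 0.915) / 0.29)²
n = 2 · (7.576)²
n ≈ 114.79
Round up to the next whole number: n = 115 per group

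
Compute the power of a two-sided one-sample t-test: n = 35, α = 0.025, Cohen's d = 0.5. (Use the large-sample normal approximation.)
Power ≈ 0.76

Power calculation (one-sample t-test, normal approximation):
z_β = d · √n - z_{α/2}
z_β = 0.5 · √35 - 2.241
z_β = 0.5 · 5.916 - 2.241
z_β = 0.717

Power = Φ(z_β) = Φ(0.717) ≈ 0.763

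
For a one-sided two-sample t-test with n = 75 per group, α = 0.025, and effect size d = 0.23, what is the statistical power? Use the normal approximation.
Power ≈ 0.29

Power calculation (two-sample t-test, normal approximation):
z_β = d · √(n/2) - z_α
z_β = 0.23 · √(75/2) - 1.960
z_β = 0.23 · 6.124 - 1.960
z_β = -0.552

Power = Φ(z_β) = Φ(-0.552) ≈ 0.291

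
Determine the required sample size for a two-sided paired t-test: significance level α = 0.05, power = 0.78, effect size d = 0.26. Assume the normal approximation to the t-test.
n = 111 pairs

Sample size formula (paired t-test, normal approximation):
n = ((z_{α/2} + z_β) / d)²

z_{α/2} = 1.960 (for α = 0.05, two-sided)
z_β = 0.772 (for power = 0.78)
d = 0.26

n = ((1.960 + 0.772) / 0.26)²
n = (10.508)²
n ≈ 110.42
Round up to the next whole number: n = 111 pairs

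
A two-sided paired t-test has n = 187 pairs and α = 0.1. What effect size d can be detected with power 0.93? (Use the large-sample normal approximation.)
d ≈ 0.23

Minimum detectable effect (paired t-test, normal approximation):
d = (z_{α/2} + z_β) / √n
d = (1.645 + 1.476) / √187
d = 3.121 / 13.675
d ≈ 0.23

By Cohen's convention (0.2 small / 0.5 medium / 0.8 large): small effect.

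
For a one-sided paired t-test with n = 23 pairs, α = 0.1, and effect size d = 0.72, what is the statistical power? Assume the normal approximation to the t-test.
Power ≈ 0.99

Power calculation (paired t-test, normal approximation):
z_β = d · √n - z_α
z_β = 0.72 · √23 - 1.282
z_β = 0.72 · 4.796 - 1.282
z_β = 2.171

Power = Φ(z_β) = Φ(2.171) ≈ 0.985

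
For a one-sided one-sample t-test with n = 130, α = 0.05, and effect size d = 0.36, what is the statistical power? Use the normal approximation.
Power ≈ 0.99

Power calculation (one-sample t-test, normal approximation):
z_β = d · √n - z_α
z_β = 0.36 · √130 - 1.645
z_β = 0.36 · 11.402 - 1.645
z_β = 2.460

Power = Φ(z_β) = Φ(2.460) ≈ 0.993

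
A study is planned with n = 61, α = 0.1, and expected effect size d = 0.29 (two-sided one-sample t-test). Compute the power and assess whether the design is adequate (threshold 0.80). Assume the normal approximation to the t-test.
Power ≈ 0.73; the study is underpowered (power < 0.80)

Power calculation (one-sample t-test, normal approximation):
z_β = d · √n - z_{α/2}
z_β = 0.29 · √61 - 1.645
z_β = 0.29 · 7.810 - 1.645
z_β = 0.620

Power = Φ(z_β) = Φ(0.620) ≈ 0.732

Effect size d = 0.29 is small by Cohen's convention (0.2/0.5/0.8).

Threshold: power ≥ 0.80 is conventionally adequate.
Power ≈ 0.73 → the study is underpowered (power < 0.80).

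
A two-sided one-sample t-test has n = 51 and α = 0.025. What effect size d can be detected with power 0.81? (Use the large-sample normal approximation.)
d ≈ 0.44

Minimum detectable effect (one-sample t-test, normal approximation):
d = (z_{α/2} + z_β) / √n
d = (2.241 + 0.878) / √51
d = 3.119 / 7.141
d ≈ 0.44

By Cohen's convention (0.2 small / 0.5 medium / 0.8 large): small effect.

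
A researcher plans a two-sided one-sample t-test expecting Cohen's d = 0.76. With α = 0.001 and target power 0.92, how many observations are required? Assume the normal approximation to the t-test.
n = 39

Sample size formula (one-sample t-test, normal approximation):
n = ((z_{α/2} + z_β) / d)²

z_{α/2} = 3.291 (for α = 0.001, two-sided)
z_β = 1.405 (for power = 0.92)
d = 0.76

n = ((3.291 + 1.405) / 0.76)²
n = (6.179)²
n ≈ 38.18
Round up to the next whole number: n = 39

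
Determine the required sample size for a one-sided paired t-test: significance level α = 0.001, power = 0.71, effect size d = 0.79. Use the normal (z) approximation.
n = 22 pairs

Sample size formula (paired t-test, normal approximation):
n = ((z_α + z_β) / d)²

z_α = 3.090 (for α = 0.001, one-sided)
z_β = 0.553 (for power = 0.71)
d = 0.79

n = ((3.090 + 0.553) / 0.79)²
n = (4.611)²
n ≈ 21.26
Round up to the next whole number: n = 22 pairs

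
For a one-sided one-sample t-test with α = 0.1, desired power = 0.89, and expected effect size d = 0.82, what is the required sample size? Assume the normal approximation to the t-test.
n = 10

Sample size formula (one-sample t-test, normal approximation):
n = ((z_α + z_β) / d)²

z_α = 1.282 (for α = 0.1, one-sided)
z_β = 1.227 (for power = 0.89)
d = 0.82

n = ((1.282 + 1.227) / 0.82)²
n = (3.060)²
n ≈ 9.36
Round up to the next whole number: n = 10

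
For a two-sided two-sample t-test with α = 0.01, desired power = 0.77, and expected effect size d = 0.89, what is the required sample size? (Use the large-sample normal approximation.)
n = 28 per group

Sample size formula (two-sample t-test, normal approximation):
n = 2 · ((z_{α/2} + z_β) / d)²

z_{α/2} = 2.576 (for α = 0.01, two-sided)
z_β = 0.739 (for power = 0.77)
d = 0.89

n = 2 · ((2.576 + 0.739) / 0.89)²
n = 2 · (3.725)²
n ≈ 27.75
Round up to the next whole number: n = 28 per group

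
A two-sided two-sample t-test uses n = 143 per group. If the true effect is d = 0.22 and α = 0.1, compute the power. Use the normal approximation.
Power ≈ 0.59

Power calculation (two-sample t-test, normal approximation):
z_β = d · √(n/2) - z_{α/2}
z_β = 0.22 · √(143/2) - 1.645
z_β = 0.22 · 8.456 - 1.645
z_β = 0.215

Power = Φ(z_β) = Φ(0.215) ≈ 0.585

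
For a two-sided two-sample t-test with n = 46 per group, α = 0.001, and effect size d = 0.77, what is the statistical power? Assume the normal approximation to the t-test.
Power ≈ 0.66

Power calculation (two-sample t-test, normal approximation):
z_β = d · √(n/2) - z_{α/2}
z_β = 0.77 · √(46/2) - 3.291
z_β = 0.77 · 4.796 - 3.291
z_β = 0.402

Power = Φ(z_β) = Φ(0.402) ≈ 0.656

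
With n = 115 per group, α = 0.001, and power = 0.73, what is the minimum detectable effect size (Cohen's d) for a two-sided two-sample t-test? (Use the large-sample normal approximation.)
d ≈ 0.51

Minimum detectable effect (two-sample t-test, normal approximation):
d = (z_{α/2} + z_β) / √(n/2)
d = (3.291 + 0.613) / √(115/2)
d = 3.903 / 7.583
d ≈ 0.51

By Cohen's convention (0.2 small / 0.5 medium / 0.8 large): medium effect.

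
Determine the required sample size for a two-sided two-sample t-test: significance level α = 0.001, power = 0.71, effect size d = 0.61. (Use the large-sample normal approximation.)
n = 80 per group

Sample size formula (two-sample t-test, normal approximation):
n = 2 · ((z_{α/2} + z_β) / d)²

z_{α/2} = 3.291 (for α = 0.001, two-sided)
z_β = 0.553 (for power = 0.71)
d = 0.61

n = 2 · ((3.291 + 0.553) / 0.61)²
n = 2 · (6.302)²
n ≈ 79.43
Round up to the next whole number: n = 80 per group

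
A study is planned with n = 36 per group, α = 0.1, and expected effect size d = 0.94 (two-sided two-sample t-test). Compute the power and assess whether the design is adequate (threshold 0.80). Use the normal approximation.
Power ≈ 0.99; the study is adequately powered (power ≥ 0.80)

Power calculation (two-sample t-test, normal approximation):
z_β = d · √(n/2) - z_{α/2}
z_β = 0.94 · √(36/2) - 1.645
z_β = 0.94 · 4.243 - 1.645
z_β = 2.343

Power = Φ(z_β) = Φ(2.343) ≈ 0.990

Effect size d = 0.94 is large by Cohen's convention (0.2/0.5/0.8).

Threshold: power ≥ 0.80 is conventionally adequate.
Power ≈ 0.99 → the study is adequately powered (power ≥ 0.80).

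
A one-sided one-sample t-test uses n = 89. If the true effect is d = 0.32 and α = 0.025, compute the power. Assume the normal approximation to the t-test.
Power ≈ 0.86

Power calculation (one-sample t-test, normal approximation):
z_β = d · √n - z_α
z_β = 0.32 · √89 - 1.960
z_β = 0.32 · 9.434 - 1.960
z_β = 1.059

Power = Φ(z_β) = Φ(1.059) ≈ 0.855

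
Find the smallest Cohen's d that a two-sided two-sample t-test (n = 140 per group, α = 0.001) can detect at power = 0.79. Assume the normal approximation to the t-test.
d ≈ 0.49

Minimum detectable effect (two-sample t-test, normal approximation):
d = (z_{α/2} + z_β) / √(n/2)
d = (3.291 + 0.806) / √(140/2)
d = 4.097 / 8.367
d ≈ 0.49

By Cohen's convention (0.2 small / 0.5 medium / 0.8 large): small effect.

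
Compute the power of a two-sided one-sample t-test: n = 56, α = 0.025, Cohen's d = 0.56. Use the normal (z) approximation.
Power ≈ 0.97

Power calculation (one-sample t-test, normal approximation):
z_β = d · √n - z_{α/2}
z_β = 0.56 · √56 - 2.241
z_β = 0.56 · 7.483 - 2.241
z_β = 1.949

Power = Φ(z_β) = Φ(1.949) ≈ 0.974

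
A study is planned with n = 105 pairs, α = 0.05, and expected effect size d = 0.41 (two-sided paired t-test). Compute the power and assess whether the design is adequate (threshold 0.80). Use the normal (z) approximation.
Power ≈ 0.99; the study is adequately powered (power ≥ 0.80)

Power calculation (paired t-test, normal approximation):
z_β = d · √n - z_{α/2}
z_β = 0.41 · √105 - 1.960
z_β = 0.41 · 10.247 - 1.960
z_β = 2.241

Power = Φ(z_β) = Φ(2.241) ≈ 0.987

Effect size d = 0.41 is small by Cohen's convention (0.2/0.5/0.8).

Threshold: power ≥ 0.80 is conventionally adequate.
Power ≈ 0.99 → the study is adequately powered (power ≥ 0.80).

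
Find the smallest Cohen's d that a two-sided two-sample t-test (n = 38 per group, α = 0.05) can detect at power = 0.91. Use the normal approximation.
d ≈ 0.76

Minimum detectable effect (two-sample t-test, normal approximation):
d = (z_{α/2} + z_β) / √(n/2)
d = (1.960 + 1.341) / √(38/2)
d = 3.301 / 4.359
d ≈ 0.76

By Cohen's convention (0.2 small / 0.5 medium / 0.8 large): medium effect.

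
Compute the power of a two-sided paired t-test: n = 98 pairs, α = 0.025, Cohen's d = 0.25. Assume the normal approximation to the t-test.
Power ≈ 0.59

Power calculation (paired t-test, normal approximation):
z_β = d · √n - z_{α/2}
z_β = 0.25 · √98 - 2.241
z_β = 0.25 · 9.899 - 2.241
z_β = 0.233

Power = Φ(z_β) = Φ(0.233) ≈ 0.592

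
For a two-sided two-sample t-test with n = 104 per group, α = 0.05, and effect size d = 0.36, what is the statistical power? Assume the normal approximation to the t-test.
Power ≈ 0.74

Power calculation (two-sample t-test, normal approximation):
z_β = d · √(n/2) - z_{α/2}
z_β = 0.36 · √(104/2) - 1.960
z_β = 0.36 · 7.211 - 1.960
z_β = 0.636

Power = Φ(z_β) = Φ(0.636) ≈ 0.738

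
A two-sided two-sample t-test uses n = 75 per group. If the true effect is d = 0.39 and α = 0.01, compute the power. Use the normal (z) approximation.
Power ≈ 0.43

Power calculation (two-sample t-test, normal approximation):
z_β = d · √(n/2) - z_{α/2}
z_β = 0.39 · √(75/2) - 2.576
z_β = 0.39 · 6.124 - 2.576
z_β = -0.188

Power = Φ(z_β) = Φ(-0.188) ≈ 0.426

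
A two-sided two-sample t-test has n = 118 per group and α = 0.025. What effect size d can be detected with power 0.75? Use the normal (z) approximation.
d ≈ 0.38

Minimum detectable effect (two-sample t-test, normal approximation):
d = (z_{α/2} + z_β) / √(n/2)
d = (2.241 + 0.674) / √(118/2)
d = 2.916 / 7.681
d ≈ 0.38

By Cohen's convention (0.2 small / 0.5 medium / 0.8 large): small effect.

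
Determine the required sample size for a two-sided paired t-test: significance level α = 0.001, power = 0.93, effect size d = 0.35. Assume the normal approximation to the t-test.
n = 186 pairs

Sample size formula (paired t-test, normal approximation):
n = ((z_{α/2} + z_β) / d)²

z_{α/2} = 3.291 (for α = 0.001, two-sided)
z_β = 1.476 (for power = 0.93)
d = 0.35

n = ((3.291 + 1.476) / 0.35)²
n = (13.620)²
n ≈ 185.50
Round up to the next whole number: n = 186 pairs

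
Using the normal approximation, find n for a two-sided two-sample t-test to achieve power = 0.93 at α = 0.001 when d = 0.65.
n = 108 per group

Sample size formula (two-sample t-test, normal approximation):
n = 2 · ((z_{α/2} + z_β) / d)²

z_{α/2} = 3.291 (for α = 0.001, two-sided)
z_β = 1.476 (for power = 0.93)
d = 0.65

n = 2 · ((3.291 + 1.476) / 0.65)²
n = 2 · (7.334)²
n ≈ 107.58
Round up to the next whole number: n = 108 per group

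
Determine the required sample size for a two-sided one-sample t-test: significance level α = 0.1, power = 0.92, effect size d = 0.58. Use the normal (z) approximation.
n = 28

Sample size formula (one-sample t-test, normal approximation):
n = ((z_{α/2} + z_β) / d)²

z_{α/2} = 1.645 (for α = 0.1, two-sided)
z_β = 1.405 (for power = 0.92)
d = 0.58

n = ((1.645 + 1.405) / 0.58)²
n = (5.259)²
n ≈ 27.66
Round up to the next whole number: n = 28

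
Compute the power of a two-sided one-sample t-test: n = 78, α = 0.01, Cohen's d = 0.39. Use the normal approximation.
Power ≈ 0.81

Power calculation (one-sample t-test, normal approximation):
z_β = d · √n - z_{α/2}
z_β = 0.39 · √78 - 2.576
z_β = 0.39 · 8.832 - 2.576
z_β = 0.869

Power = Φ(z_β) = Φ(0.869) ≈ 0.807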